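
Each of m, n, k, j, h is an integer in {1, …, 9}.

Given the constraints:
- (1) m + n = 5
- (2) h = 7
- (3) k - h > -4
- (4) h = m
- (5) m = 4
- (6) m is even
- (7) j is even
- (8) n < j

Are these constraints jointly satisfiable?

Unsatisfiable

Constraint 2 fixes h = 7 and constraint 5 fixes m = 4, but constraint 4 requires h = m. Since 7 ≠ 4, contradiction.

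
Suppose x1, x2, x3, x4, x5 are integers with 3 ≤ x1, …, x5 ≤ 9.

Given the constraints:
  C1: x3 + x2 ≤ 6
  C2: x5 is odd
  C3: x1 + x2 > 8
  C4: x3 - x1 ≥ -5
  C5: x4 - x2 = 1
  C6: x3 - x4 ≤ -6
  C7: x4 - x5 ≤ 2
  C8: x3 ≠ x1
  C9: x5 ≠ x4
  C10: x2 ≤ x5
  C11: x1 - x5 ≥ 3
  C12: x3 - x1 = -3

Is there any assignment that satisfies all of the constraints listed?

Unsatisfiable

Constraints 4, 6, 7, and 11 give x3 − x1 ≥ -5, x1 − x5 ≥ 3, x5 − x4 ≥ -2, x4 − x3 ≥ 6.
Adding all 4 inequalities: the left sides telescope to 0, and the right sides sum to (-5) + 3 + (-2) + 6 = 2. So 0 ≥ 2, which is false.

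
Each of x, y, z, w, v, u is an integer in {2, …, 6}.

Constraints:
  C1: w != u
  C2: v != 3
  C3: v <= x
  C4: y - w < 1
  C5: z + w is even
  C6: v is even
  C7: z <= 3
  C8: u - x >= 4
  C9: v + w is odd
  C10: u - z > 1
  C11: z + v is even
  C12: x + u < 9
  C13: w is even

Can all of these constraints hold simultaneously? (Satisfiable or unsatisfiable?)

Constraint 6 makes v even and constraint 13 makes w even, so v + w must be even. Constraint 9 says v + w is odd — contradiction.

Unsatisfiable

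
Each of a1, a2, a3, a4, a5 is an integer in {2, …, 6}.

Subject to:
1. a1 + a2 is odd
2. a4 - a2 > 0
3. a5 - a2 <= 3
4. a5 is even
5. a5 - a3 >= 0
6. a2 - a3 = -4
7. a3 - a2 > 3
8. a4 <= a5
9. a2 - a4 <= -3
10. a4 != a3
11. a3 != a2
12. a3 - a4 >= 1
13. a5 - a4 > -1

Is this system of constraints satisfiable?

Unsatisfiable

Constraints 3, 5, 9, and 12 give a2 − a5 ≥ -3, a5 − a3 ≥ 0, a3 − a4 ≥ 1, a4 − a2 ≥ 3.
Adding all 4 inequalities: the left sides telescope to 0, and the right sides sum to (-3) + 0 + 1 + 3 = 1. So 0 ≥ 1, which is false.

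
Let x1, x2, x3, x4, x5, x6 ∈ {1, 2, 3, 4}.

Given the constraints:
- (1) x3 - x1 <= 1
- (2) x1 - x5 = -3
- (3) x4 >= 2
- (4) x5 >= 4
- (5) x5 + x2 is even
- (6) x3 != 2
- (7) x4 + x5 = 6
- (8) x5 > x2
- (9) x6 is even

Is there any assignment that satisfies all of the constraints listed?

Satisfiable

Setting (x1, x2, x3, x4, x5, x6) = (1, 2, 1, 2, 4, 2) satisfies everything: constraint 1: x3 - x1 = 0; constraint 2: x1 - x5 = -3; constraint 7: x4 + x5 = 6, and the others follow.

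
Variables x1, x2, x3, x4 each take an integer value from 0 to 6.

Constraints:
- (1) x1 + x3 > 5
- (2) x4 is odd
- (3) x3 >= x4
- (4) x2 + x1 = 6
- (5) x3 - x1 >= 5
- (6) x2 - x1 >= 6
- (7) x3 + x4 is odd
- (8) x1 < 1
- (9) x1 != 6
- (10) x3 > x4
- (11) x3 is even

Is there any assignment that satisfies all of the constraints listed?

Take x1 = 0, x2 = 6, x3 = 6, x4 = 3. Then constraint 1: x1 + x3 = 6; constraint 4: x2 + x1 = 6, and every other listed constraint is also met.

Satisfiable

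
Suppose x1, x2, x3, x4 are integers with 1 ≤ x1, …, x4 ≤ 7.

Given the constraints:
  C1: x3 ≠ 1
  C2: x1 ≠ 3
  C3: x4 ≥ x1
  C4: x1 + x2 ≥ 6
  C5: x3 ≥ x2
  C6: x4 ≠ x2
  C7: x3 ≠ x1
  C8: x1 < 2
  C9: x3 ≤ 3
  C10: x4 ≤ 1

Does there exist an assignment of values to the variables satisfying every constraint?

Unsatisfiable

From constraints 3 and 10: x1 ≤ x4 ≤ 1. From constraints 5 and 9: x2 ≤ x3 ≤ 3. Hence x1 + x2 ≤ 4. But constraint 4 requires x1 + x2 ≥ 6, and 6 > 4. Contradiction.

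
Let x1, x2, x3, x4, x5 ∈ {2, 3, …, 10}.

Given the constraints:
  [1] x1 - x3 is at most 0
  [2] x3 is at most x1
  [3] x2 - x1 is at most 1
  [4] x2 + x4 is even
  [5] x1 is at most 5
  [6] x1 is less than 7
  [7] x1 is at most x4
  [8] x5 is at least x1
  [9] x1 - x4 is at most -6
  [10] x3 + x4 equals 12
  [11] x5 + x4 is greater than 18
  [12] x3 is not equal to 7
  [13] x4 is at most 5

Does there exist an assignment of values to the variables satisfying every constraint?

From constraints 2 and 5: x3 ≤ x1 ≤ 5. From constraint 13: x4 ≤ 5. Hence x3 + x4 ≤ 10. But constraint 10 requires x3 + x4 = 12, and 12 > 10. Contradiction.

Unsatisfiable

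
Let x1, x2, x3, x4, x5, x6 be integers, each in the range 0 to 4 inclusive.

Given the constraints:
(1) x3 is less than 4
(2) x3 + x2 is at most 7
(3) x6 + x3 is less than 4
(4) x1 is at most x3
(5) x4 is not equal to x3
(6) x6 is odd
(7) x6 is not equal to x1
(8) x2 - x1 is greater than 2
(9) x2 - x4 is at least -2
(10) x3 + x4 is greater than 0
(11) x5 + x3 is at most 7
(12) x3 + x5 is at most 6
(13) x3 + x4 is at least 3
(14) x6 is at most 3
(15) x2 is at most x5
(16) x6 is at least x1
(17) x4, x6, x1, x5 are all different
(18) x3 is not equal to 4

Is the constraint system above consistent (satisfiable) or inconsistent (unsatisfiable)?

Take x1 = 0, x2 = 4, x3 = 0, x4 = 3, x5 = 4, x6 = 1. Then constraint 2: x3 + x2 = 4; constraint 3: x6 + x3 = 1; constraint 8: x2 - x1 = 4, and every other listed constraint is also met.

Satisfiable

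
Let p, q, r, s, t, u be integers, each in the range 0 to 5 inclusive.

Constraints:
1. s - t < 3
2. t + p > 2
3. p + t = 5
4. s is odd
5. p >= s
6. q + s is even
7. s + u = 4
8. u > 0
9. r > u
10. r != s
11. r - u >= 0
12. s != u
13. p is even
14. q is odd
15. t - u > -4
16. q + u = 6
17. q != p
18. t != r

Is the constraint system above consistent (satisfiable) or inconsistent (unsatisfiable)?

The assignment p = 4, q = 3, r = 4, s = 1, t = 1, u = 3 works:
  constraint 1 holds since s - t = 0.
  constraint 2 holds since t + p = 5.
The rest check out directly.

Satisfiable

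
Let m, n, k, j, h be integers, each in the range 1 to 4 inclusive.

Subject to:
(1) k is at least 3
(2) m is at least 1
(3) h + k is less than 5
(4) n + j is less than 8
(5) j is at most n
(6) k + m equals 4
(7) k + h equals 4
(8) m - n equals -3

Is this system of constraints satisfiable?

Satisfiable

The assignment m = 1, n = 4, k = 3, j = 1, h = 1 works:
  constraint 3 holds since h + k = 4.
  constraint 4 holds since n + j = 5.
  constraint 6 holds since k + m = 4.
The rest check out directly.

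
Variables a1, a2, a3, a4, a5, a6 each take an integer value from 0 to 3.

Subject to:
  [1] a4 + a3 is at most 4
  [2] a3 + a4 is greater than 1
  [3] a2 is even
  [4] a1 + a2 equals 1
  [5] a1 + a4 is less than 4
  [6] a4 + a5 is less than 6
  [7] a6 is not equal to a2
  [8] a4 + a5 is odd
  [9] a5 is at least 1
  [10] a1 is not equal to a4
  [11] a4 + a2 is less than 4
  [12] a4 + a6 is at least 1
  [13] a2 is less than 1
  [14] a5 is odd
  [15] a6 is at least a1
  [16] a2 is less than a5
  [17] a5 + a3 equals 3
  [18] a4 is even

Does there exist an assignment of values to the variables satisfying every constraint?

One satisfying assignment is a1 = 1, a2 = 0, a3 = 0, a4 = 2, a5 = 3, a6 = 1.
For the less obvious constraints — constraint 1: a4 + a3 = 2; constraint 2: a3 + a4 = 2 — and the others hold by inspection.

Satisfiable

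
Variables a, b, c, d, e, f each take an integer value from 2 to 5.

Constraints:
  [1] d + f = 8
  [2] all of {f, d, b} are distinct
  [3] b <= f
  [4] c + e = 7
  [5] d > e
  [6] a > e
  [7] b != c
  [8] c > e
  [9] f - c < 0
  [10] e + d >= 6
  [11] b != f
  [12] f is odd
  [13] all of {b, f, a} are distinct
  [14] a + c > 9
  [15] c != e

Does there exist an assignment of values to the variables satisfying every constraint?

Satisfiable

Take a = 5, b = 2, c = 5, d = 5, e = 2, f = 3. Then constraint 1: d + f = 8; constraint 4: c + e = 7, and every other listed constraint is also met.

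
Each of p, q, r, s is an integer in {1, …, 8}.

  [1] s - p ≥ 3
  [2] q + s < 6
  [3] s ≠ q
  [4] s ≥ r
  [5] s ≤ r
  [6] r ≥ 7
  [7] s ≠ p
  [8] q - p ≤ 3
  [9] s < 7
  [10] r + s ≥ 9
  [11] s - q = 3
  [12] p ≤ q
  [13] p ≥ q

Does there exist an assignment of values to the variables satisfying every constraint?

From constraints 4 and 6: s ≥ r and r ≥ 7, so s ≥ 7. From constraint 9: s ≤ 6. But 6 < 7, so no value of s works.

Unsatisfiable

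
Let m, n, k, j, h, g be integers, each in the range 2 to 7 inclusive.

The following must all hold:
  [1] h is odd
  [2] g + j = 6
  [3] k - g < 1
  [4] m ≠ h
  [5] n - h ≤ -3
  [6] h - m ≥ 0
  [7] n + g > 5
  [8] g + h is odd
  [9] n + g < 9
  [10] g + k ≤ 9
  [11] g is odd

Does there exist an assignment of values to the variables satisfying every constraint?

Unsatisfiable

Constraint 11 makes g odd and constraint 1 makes h odd, so g + h must be even. Constraint 8 says g + h is odd — contradiction.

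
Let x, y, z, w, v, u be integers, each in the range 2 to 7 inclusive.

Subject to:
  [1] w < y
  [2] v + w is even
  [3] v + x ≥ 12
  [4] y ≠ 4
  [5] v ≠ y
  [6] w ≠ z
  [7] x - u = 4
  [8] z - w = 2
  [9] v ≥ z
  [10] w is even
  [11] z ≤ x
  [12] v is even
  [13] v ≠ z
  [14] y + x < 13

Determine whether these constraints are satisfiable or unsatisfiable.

Satisfiable

Take x = 6, y = 5, z = 4, w = 2, v = 6, u = 2. Then constraint 3: v + x = 12; constraint 7: x - u = 4, and every other listed constraint is also met.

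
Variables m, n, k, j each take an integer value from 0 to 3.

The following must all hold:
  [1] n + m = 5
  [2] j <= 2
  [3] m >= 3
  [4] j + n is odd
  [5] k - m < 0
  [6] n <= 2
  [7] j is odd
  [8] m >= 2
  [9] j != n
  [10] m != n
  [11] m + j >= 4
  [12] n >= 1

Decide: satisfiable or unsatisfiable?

Try m = 3, n = 2, k = 2, j = 1.
Check constraint 1: n + m = 5; constraint 5: k - m = -1. The remaining constraints are straightforward to verify.

Satisfiable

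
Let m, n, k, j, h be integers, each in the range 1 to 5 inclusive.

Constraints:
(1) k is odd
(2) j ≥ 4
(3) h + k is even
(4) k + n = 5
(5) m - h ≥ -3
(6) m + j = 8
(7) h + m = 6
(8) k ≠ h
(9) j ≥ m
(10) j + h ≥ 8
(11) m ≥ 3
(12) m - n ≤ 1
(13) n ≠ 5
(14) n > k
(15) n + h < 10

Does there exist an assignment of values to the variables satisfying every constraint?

Take m = 3, n = 4, k = 1, j = 5, h = 3. Then constraint 4: k + n = 5; constraint 5: m - h = 0, and every other listed constraint is also met.

Satisfiable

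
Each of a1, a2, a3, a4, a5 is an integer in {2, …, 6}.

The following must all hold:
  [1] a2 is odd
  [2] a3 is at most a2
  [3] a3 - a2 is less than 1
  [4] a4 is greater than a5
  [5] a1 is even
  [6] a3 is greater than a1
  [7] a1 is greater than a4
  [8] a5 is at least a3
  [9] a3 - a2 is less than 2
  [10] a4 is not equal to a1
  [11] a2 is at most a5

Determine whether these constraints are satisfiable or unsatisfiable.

Constraints 2, 4, 6, 7, and 11 give a3 ≤ a2, a2 ≤ a5, a5 < a4, a4 < a1, a1 < a3. Chaining: a3 ≤ a2 ≤ a5 < a4 < a1 < a3, which forces a3 < a3 — impossible.

Unsatisfiable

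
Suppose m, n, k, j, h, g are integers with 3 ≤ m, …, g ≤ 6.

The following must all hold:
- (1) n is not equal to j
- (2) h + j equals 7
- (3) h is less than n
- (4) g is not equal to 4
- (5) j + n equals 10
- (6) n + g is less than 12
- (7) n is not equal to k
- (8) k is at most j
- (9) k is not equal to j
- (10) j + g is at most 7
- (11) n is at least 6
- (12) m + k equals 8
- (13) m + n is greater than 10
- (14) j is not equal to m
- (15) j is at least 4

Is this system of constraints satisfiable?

The assignment m = 5, n = 6, k = 3, j = 4, h = 3, g = 3 works:
  constraint 2 holds since h + j = 7.
  constraint 5 holds since j + n = 10.
  constraint 6 holds since n + g = 9.
The rest check out directly.

Satisfiable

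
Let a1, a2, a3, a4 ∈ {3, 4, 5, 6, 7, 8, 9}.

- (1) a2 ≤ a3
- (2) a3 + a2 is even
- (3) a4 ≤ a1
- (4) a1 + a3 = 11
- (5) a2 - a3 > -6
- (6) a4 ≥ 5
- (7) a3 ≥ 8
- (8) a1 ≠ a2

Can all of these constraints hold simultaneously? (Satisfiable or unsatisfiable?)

Unsatisfiable

From constraints 3 and 6: a1 ≥ a4 ≥ 5. From constraint 7: a3 ≥ 8. Hence a1 + a3 ≥ 13. But constraint 4 requires a1 + a3 = 11, and 11 < 13. Contradiction.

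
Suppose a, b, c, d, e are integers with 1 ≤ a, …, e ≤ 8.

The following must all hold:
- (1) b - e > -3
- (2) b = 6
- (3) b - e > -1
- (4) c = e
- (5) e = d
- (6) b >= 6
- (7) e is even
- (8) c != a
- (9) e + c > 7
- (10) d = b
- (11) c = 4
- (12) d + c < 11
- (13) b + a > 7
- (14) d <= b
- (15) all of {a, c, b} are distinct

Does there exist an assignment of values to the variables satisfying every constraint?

Unsatisfiable

Constraint 11 fixes c = 4 and constraint 2 fixes b = 6. Constraints 4, 5, and 10 give c = e = d = b, so c = b. But 4 ≠ 6 — contradiction.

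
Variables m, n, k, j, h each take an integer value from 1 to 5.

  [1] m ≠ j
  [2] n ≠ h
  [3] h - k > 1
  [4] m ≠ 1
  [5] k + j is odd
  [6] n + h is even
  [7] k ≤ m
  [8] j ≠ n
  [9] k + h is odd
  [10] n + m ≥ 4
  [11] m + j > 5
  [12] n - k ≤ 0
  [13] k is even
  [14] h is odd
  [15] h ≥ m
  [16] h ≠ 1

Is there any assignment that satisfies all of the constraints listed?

Satisfiable

Setting (m, n, k, j, h) = (5, 1, 2, 3, 5) satisfies everything: constraint 3: h - k = 3; constraint 10: n + m = 6, and the others follow.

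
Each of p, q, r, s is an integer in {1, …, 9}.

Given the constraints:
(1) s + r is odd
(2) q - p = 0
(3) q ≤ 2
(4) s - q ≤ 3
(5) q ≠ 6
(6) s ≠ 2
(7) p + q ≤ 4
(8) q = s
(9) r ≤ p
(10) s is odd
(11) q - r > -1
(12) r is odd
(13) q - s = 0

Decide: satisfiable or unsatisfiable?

Constraint 10 makes s odd and constraint 12 makes r odd, so s + r must be even. Constraint 1 says s + r is odd — contradiction.

Unsatisfiable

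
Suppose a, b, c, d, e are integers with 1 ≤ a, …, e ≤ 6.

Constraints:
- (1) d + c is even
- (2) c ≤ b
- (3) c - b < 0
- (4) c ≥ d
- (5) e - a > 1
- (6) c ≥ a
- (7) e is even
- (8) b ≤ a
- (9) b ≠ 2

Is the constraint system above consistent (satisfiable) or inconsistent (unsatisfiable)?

Unsatisfiable

Constraints 3, 6, and 8 give c < b, b ≤ a, a ≤ c. Chaining: c < b ≤ a ≤ c, which forces c < c — impossible.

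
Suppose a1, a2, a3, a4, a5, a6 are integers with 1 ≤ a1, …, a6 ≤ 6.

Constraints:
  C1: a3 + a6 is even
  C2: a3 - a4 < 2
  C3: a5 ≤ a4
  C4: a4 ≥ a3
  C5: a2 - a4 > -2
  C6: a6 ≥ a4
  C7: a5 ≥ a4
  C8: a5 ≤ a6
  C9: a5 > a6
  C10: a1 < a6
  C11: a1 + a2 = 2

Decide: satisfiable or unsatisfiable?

Constraints 3, 6, and 9 give a5 ≤ a4, a4 ≤ a6, a6 < a5. Chaining: a5 ≤ a4 ≤ a6 < a5, which forces a5 < a5 — impossible.

Unsatisfiable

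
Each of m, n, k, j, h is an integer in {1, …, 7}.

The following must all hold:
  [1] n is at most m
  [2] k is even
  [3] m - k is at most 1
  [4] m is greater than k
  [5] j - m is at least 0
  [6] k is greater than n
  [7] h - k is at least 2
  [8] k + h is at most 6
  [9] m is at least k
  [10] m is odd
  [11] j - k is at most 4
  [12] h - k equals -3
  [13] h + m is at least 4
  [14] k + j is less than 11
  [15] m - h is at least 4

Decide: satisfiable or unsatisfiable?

Unsatisfiable

Constraints 5, 7, 11, and 15 give k − j ≥ -4, j − m ≥ 0, m − h ≥ 4, h − k ≥ 2.
Adding all 4 inequalities: the left sides telescope to 0, and the right sides sum to (-4) + 0 + 4 + 2 = 2. So 0 ≥ 2, which is false.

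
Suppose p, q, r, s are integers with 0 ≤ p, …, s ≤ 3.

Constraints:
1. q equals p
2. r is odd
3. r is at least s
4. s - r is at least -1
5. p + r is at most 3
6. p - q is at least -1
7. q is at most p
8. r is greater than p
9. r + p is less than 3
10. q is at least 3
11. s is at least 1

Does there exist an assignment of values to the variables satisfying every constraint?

From constraints 7 and 10: p ≥ q ≥ 3. From constraints 3 and 11: r ≥ s ≥ 1. Hence p + r ≥ 4. But constraint 5 requires p + r ≤ 3, and 3 < 4. Contradiction.

Unsatisfiable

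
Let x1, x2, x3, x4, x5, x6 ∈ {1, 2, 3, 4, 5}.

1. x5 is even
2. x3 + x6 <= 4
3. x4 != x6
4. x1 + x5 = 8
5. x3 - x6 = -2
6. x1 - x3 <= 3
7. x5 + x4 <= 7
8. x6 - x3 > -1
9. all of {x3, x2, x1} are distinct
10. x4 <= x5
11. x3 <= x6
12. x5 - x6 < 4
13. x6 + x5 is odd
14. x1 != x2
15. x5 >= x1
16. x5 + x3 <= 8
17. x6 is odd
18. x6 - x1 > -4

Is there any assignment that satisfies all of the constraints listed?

Satisfiable

Try x1 = 4, x2 = 2, x3 = 1, x4 = 1, x5 = 4, x6 = 3.
Check constraint 2: x3 + x6 = 4; constraint 4: x1 + x5 = 8; constraint 5: x3 - x6 = -2. The remaining constraints are straightforward to verify.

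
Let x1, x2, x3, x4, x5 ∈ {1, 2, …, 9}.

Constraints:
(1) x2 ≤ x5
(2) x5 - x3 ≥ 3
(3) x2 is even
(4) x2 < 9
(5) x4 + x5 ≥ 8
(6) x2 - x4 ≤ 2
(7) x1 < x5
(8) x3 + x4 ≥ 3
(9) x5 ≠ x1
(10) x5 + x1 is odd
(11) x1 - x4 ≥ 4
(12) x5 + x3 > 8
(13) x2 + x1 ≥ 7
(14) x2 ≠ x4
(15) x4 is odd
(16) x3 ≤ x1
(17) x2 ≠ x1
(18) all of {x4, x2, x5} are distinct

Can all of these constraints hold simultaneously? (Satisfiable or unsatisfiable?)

One satisfying assignment is x1 = 5, x2 = 2, x3 = 2, x4 = 1, x5 = 8.
For the less obvious constraints — constraint 2: x5 - x3 = 6; constraint 5: x4 + x5 = 9; constraint 6: x2 - x4 = 1 — and the others hold by inspection.

Satisfiable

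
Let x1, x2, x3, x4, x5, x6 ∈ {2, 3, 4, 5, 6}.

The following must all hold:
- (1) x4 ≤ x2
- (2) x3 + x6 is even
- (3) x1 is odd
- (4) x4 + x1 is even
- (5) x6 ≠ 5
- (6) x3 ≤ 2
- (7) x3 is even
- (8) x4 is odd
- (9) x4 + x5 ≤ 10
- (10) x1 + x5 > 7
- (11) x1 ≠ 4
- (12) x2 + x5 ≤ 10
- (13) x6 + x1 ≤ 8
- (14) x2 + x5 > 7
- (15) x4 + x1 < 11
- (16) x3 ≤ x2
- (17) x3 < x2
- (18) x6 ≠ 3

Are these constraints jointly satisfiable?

Try x1 = 5, x2 = 6, x3 = 2, x4 = 3, x5 = 4, x6 = 2.
Check constraint 9: x4 + x5 = 7; constraint 10: x1 + x5 = 9; constraint 12: x2 + x5 = 10. The remaining constraints are straightforward to verify.

Satisfiable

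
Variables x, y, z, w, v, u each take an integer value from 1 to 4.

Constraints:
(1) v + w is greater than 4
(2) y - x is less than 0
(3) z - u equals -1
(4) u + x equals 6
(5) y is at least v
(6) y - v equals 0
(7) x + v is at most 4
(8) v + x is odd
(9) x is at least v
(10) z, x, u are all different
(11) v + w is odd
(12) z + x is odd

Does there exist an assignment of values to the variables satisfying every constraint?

Take x = 2, y = 1, z = 3, w = 4, v = 1, u = 4. Then constraint 1: v + w = 5; constraint 2: y - x = -1, and every other listed constraint is also met.

Satisfiable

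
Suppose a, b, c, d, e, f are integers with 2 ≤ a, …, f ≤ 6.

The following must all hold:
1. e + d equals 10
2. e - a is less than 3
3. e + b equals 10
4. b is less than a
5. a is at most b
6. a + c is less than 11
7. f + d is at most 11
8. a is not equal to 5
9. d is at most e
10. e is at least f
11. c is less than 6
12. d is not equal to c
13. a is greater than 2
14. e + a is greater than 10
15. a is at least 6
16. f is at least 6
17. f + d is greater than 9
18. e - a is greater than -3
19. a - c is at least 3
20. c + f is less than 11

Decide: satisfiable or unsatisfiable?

Unsatisfiable

From constraints 10 and 16: e ≥ f ≥ 6. From constraints 5 and 15: b ≥ a ≥ 6. Hence e + b ≥ 12. But constraint 3 requires e + b = 10, and 10 < 12. Contradiction.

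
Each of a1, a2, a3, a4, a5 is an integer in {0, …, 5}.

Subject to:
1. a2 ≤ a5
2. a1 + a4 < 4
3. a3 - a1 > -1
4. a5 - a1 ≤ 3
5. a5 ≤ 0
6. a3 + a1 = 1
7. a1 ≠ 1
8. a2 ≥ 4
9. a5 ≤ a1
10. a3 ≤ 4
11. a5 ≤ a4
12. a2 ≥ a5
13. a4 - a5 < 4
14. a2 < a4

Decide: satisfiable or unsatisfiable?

From constraints 1 and 8: a5 ≥ a2 and a2 ≥ 4, so a5 ≥ 4. From constraint 5: a5 ≤ 0. But 0 < 4, so no value of a5 works.

Unsatisfiable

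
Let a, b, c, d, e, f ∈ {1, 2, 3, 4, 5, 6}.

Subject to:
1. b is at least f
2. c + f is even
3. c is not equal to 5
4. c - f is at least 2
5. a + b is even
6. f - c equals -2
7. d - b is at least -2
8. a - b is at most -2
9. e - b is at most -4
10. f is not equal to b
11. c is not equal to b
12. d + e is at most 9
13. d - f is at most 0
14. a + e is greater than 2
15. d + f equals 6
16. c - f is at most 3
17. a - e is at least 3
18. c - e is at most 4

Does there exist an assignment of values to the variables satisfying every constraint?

Constraints 4, 7, 8, 13, 17, and 18 give c − f ≥ 2, f − d ≥ 0, d − b ≥ -2, b − a ≥ 2, a − e ≥ 3, e − c ≥ -4.
Adding all 6 inequalities: the left sides telescope to 0, and the right sides sum to 2 + 0 + (-2) + 2 + 3 + (-4) = 1. So 0 ≥ 1, which is false.

Unsatisfiable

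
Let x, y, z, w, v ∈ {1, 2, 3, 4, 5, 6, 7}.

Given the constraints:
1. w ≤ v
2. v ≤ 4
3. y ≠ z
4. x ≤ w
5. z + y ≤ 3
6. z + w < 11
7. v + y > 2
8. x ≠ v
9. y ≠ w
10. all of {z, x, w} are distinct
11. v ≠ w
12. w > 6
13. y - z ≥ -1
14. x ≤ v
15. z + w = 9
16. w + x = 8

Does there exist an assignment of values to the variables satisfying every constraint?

Unsatisfiable

From constraint 12: w ≥ 7. From constraints 1 and 2: w ≤ v and v ≤ 4, so w ≤ 4. But 4 < 7, so no value of w works.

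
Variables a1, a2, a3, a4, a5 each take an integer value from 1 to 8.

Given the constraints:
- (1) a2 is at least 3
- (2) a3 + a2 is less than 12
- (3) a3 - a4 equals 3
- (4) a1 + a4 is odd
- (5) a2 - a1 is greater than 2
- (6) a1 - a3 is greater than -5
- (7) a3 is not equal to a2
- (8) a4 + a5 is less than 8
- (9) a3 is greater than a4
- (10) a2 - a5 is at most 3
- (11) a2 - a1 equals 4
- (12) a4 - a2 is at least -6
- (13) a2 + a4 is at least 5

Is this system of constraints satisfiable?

Satisfiable

Setting (a1, a2, a3, a4, a5) = (2, 6, 4, 1, 5) satisfies everything: constraint 2: a3 + a2 = 10; constraint 3: a3 - a4 = 3; constraint 5: a2 - a1 = 4, and the others follow.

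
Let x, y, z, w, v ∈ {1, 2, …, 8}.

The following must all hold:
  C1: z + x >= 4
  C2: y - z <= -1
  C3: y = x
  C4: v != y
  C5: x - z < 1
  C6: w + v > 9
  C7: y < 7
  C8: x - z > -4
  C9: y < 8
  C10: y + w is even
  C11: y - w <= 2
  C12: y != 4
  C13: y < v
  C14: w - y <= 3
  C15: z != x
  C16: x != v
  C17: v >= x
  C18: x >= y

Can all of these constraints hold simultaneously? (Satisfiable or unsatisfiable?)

Setting (x, y, z, w, v) = (2, 2, 4, 2, 8) satisfies everything: constraint 1: z + x = 6; constraint 2: y - z = -2, and the others follow.

Satisfiable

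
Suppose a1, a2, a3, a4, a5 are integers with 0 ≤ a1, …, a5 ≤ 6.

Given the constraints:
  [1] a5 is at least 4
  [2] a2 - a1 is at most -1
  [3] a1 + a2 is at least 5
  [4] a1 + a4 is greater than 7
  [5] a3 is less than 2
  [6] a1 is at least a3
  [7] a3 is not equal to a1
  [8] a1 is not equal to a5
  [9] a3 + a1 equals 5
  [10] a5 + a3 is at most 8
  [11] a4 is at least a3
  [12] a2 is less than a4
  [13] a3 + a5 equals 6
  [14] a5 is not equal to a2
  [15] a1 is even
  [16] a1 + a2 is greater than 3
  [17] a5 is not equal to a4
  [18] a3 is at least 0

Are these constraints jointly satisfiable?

Satisfiable

The assignment a1 = 4, a2 = 1, a3 = 1, a4 = 4, a5 = 5 works:
  constraint 2 holds since a2 - a1 = -3.
  constraint 3 holds since a1 + a2 = 5.
  constraint 4 holds since a1 + a4 = 8.
The rest check out directly.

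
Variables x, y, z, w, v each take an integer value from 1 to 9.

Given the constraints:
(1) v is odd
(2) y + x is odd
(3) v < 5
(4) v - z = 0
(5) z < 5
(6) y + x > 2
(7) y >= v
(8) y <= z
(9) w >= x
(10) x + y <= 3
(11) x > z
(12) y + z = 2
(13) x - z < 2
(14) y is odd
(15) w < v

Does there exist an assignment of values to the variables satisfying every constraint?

Unsatisfiable

Constraints 7, 8, 9, 11, and 15 give y ≤ z, z < x, x ≤ w, w < v, v ≤ y. Chaining: y ≤ z < x ≤ w < v ≤ y, which forces y < y — impossible.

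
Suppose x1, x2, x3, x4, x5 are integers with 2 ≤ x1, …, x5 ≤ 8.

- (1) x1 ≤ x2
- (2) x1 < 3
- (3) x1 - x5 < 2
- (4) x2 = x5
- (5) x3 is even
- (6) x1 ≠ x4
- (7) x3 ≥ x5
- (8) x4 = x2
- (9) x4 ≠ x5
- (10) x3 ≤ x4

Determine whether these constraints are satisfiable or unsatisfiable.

Unsatisfiable

From constraints 4 and 8, x4 = x2 = x5, so x4 = x5. But constraint 9 says x4 ≠ x5. Contradiction.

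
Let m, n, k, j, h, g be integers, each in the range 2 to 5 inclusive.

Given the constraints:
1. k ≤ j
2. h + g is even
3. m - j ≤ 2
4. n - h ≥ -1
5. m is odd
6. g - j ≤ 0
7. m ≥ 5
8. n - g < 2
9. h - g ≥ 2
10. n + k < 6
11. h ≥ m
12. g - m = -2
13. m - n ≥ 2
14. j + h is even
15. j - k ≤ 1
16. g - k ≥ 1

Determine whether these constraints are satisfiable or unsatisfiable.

Unsatisfiable

Constraints 3, 4, 9, 13, 15, and 16 give g − k ≥ 1, k − j ≥ -1, j − m ≥ -2, m − n ≥ 2, n − h ≥ -1, h − g ≥ 2.
Adding all 6 inequalities: the left sides telescope to 0, and the right sides sum to 1 + (-1) + (-2) + 2 + (-1) + 2 = 1. So 0 ≥ 1, which is false.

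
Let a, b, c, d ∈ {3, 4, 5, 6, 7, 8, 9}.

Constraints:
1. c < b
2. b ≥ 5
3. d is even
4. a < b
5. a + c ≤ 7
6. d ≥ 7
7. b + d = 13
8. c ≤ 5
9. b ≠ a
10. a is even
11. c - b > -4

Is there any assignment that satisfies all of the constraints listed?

Try a = 4, b = 5, c = 3, d = 8.
Check constraint 5: a + c = 7; constraint 7: b + d = 13. The remaining constraints are straightforward to verify.

Satisfiable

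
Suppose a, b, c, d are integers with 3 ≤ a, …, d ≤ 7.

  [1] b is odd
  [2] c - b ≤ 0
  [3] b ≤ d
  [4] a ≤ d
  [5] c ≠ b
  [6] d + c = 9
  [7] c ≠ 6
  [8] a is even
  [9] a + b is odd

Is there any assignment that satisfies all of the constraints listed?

Satisfiable

One satisfying assignment is a = 4, b = 5, c = 3, d = 6.
For the less obvious constraints — constraint 1: b = 5 is odd; constraint 2: c - b = -2; constraint 6: d + c = 9 — and the others hold by inspection.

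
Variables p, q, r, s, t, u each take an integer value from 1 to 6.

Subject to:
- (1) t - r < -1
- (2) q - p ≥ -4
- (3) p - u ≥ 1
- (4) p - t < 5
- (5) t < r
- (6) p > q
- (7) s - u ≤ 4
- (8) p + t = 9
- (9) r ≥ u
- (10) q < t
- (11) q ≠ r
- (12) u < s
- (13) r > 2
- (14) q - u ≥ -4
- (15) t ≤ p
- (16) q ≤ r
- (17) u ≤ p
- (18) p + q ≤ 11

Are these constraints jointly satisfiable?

One satisfying assignment is p = 6, q = 2, r = 6, s = 5, t = 3, u = 3.
For the less obvious constraints — constraint 1: t - r = -3; constraint 2: q - p = -4; constraint 3: p - u = 3 — and the others hold by inspection.

Satisfiable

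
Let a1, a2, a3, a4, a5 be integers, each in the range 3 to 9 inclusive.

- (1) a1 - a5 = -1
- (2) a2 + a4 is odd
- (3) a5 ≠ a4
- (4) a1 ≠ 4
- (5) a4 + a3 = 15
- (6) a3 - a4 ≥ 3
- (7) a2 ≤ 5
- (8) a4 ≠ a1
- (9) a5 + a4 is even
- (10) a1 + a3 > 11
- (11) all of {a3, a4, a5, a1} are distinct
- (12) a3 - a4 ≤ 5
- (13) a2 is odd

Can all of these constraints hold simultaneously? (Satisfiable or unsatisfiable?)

One satisfying assignment is a1 = 3, a2 = 3, a3 = 9, a4 = 6, a5 = 4.
For the less obvious constraints — constraint 1: a1 - a5 = -1; constraint 5: a4 + a3 = 15; constraint 6: a3 - a4 = 3 — and the others hold by inspection.

Satisfiable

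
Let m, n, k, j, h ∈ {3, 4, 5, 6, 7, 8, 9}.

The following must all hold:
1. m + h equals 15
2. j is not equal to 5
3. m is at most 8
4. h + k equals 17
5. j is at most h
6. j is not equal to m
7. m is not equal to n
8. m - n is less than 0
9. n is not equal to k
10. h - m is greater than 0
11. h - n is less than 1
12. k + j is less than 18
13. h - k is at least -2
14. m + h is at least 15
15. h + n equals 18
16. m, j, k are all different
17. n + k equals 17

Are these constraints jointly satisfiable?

Satisfiable

One satisfying assignment is m = 6, n = 9, k = 8, j = 9, h = 9.
For the less obvious constraints — constraint 1: m + h = 15; constraint 4: h + k = 17 — and the others hold by inspection.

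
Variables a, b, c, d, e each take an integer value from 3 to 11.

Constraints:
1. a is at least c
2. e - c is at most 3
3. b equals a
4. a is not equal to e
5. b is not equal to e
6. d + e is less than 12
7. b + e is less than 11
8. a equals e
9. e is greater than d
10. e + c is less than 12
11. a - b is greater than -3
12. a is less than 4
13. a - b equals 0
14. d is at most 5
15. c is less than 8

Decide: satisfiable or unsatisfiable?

From constraints 3 and 8, b = a = e, so b = e. But constraint 5 says b ≠ e. Contradiction.

Unsatisfiable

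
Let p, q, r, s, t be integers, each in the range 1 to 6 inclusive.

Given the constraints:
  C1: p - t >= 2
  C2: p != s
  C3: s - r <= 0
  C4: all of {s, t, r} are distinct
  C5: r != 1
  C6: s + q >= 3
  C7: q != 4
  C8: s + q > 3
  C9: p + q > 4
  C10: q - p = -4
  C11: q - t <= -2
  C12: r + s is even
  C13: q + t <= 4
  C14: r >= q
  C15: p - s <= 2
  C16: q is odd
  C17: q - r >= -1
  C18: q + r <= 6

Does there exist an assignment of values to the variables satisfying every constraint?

Constraints 1, 3, 11, 15, and 17 give t − q ≥ 2, q − r ≥ -1, r − s ≥ 0, s − p ≥ -2, p − t ≥ 2.
Adding all 5 inequalities: the left sides telescope to 0, and the right sides sum to 2 + (-1) + 0 + (-2) + 2 = 1. So 0 ≥ 1, which is false.

Unsatisfiable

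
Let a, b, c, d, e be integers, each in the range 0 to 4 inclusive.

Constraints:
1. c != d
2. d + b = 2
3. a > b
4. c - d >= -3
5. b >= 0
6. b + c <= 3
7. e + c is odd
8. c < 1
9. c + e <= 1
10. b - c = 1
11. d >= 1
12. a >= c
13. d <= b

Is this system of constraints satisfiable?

Satisfiable

Try a = 2, b = 1, c = 0, d = 1, e = 1.
Check constraint 2: d + b = 2; constraint 4: c - d = -1; constraint 6: b + c = 1. The remaining constraints are straightforward to verify.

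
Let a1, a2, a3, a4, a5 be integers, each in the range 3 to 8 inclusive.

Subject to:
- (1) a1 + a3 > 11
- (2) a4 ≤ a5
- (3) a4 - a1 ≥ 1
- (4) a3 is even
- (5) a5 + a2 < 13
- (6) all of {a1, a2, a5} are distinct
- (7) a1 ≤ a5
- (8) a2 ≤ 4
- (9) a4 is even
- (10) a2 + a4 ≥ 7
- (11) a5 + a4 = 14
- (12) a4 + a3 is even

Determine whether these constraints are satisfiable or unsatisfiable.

The assignment a1 = 5, a2 = 4, a3 = 8, a4 = 6, a5 = 8 works:
  constraint 1 holds since a1 + a3 = 13.
  constraint 3 holds since a4 - a1 = 1.
The rest check out directly.

Satisfiable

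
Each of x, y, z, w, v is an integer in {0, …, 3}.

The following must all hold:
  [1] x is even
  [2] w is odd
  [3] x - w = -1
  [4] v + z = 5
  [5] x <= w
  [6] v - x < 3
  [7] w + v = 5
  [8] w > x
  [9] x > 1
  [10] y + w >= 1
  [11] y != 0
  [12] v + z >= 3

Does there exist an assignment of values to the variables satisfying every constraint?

Take x = 2, y = 1, z = 3, w = 3, v = 2. Then constraint 3: x - w = -1; constraint 4: v + z = 5, and every other listed constraint is also met.

Satisfiable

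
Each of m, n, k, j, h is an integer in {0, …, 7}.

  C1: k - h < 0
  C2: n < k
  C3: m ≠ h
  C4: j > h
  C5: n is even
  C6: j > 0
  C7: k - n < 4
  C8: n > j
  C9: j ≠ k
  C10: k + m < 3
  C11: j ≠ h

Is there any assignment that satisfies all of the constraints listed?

Unsatisfiable

Constraints 1, 2, 4, and 8 give h < j, j < n, n < k, k < h. Chaining: h < j < n < k < h, which forces h < h — impossible.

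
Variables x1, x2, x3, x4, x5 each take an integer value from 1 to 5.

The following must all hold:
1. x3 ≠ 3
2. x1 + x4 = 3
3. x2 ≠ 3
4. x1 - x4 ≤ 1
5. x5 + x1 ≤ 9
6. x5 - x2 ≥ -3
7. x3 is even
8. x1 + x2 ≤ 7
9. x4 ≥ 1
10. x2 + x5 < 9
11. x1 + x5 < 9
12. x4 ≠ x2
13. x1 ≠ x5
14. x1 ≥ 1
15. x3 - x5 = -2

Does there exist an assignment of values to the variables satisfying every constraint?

Setting (x1, x2, x3, x4, x5) = (2, 4, 2, 1, 4) satisfies everything: constraint 2: x1 + x4 = 3; constraint 4: x1 - x4 = 1, and the others follow.

Satisfiable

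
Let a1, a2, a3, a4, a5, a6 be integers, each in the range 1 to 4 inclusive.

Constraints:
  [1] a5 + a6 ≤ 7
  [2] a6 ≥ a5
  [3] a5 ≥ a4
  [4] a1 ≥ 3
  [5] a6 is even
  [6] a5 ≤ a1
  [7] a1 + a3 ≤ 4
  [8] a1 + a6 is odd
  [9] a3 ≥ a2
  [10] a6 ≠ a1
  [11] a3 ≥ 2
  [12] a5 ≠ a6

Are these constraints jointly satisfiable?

From constraint 4: a1 ≥ 3. From constraint 11: a3 ≥ 2. Hence a1 + a3 ≥ 5. But constraint 7 requires a1 + a3 ≤ 4, and 4 < 5. Contradiction.

Unsatisfiable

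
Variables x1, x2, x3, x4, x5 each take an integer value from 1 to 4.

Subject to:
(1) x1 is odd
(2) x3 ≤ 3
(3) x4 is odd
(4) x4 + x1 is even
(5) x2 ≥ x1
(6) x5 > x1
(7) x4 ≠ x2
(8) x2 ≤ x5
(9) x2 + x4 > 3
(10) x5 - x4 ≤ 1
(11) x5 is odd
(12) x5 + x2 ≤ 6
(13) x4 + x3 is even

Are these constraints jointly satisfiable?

Satisfiable

Try x1 = 1, x2 = 1, x3 = 3, x4 = 3, x5 = 3.
Check constraint 9: x2 + x4 = 4; constraint 10: x5 - x4 = 0. The remaining constraints are straightforward to verify.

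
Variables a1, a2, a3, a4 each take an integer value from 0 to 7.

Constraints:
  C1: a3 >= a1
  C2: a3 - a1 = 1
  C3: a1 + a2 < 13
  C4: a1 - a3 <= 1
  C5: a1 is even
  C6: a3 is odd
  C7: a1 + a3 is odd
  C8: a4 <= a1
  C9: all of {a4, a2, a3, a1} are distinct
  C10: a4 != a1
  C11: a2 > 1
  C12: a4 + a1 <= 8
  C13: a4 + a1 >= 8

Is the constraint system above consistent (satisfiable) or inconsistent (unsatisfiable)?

Satisfiable

The assignment a1 = 6, a2 = 4, a3 = 7, a4 = 2 works:
  constraint 2 holds since a3 - a1 = 1.
  constraint 3 holds since a1 + a2 = 10.
The rest check out directly.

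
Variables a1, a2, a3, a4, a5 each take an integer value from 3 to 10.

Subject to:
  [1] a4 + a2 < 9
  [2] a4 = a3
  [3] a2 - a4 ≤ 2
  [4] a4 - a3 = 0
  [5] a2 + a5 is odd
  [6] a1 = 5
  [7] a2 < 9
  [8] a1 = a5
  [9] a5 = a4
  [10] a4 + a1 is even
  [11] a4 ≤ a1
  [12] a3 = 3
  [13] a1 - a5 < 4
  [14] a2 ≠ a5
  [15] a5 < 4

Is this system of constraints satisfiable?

Constraint 6 fixes a1 = 5 and constraint 12 fixes a3 = 3. Constraints 2, 8, and 9 give a1 = a5 = a4 = a3, so a1 = a3. But 5 ≠ 3 — contradiction.

Unsatisfiable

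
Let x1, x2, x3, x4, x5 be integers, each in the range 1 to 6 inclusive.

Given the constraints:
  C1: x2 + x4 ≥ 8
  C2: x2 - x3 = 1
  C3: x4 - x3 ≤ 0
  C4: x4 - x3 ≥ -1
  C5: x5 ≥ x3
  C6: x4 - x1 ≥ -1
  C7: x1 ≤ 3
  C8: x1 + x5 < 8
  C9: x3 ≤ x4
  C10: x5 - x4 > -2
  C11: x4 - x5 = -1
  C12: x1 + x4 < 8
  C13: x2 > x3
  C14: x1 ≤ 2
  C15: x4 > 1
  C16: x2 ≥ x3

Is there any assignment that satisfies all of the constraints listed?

Satisfiable

Try x1 = 2, x2 = 5, x3 = 4, x4 = 4, x5 = 5.
Check constraint 1: x2 + x4 = 9; constraint 2: x2 - x3 = 1; constraint 3: x4 - x3 = 0. The remaining constraints are straightforward to verify.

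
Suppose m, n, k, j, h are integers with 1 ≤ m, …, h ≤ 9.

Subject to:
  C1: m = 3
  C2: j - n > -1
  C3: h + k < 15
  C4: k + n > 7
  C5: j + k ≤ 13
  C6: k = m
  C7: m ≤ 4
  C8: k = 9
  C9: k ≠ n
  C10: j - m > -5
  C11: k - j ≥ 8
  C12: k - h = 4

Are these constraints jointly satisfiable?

Constraint 8 fixes k = 9 and constraint 1 fixes m = 3, but constraint 6 requires k = m. Since 9 ≠ 3, contradiction.

Unsatisfiable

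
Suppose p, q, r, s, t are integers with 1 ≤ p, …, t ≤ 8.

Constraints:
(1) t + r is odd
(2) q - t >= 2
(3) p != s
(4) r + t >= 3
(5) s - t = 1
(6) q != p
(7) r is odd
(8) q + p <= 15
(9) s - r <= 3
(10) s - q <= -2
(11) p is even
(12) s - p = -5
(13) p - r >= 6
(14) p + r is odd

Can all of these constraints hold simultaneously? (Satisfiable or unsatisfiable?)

Setting (p, q, r, s, t) = (8, 6, 1, 3, 2) satisfies everything: constraint 2: q - t = 4; constraint 4: r + t = 3, and the others follow.

Satisfiable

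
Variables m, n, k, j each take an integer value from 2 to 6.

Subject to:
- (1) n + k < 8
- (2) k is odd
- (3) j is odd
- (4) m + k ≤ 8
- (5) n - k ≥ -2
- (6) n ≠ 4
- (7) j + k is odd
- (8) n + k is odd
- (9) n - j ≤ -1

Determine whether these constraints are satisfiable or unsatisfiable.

Constraint 3 makes j odd and constraint 2 makes k odd, so j + k must be even. Constraint 7 says j + k is odd — contradiction.

Unsatisfiable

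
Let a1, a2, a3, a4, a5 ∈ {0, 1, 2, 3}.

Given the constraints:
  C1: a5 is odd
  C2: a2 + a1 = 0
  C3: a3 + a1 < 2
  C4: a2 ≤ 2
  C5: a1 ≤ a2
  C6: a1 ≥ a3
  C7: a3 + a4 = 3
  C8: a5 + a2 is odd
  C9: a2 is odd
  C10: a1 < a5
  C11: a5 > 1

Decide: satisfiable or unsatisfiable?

Unsatisfiable

Constraint 1 makes a5 odd and constraint 9 makes a2 odd, so a5 + a2 must be even. Constraint 8 says a5 + a2 is odd — contradiction.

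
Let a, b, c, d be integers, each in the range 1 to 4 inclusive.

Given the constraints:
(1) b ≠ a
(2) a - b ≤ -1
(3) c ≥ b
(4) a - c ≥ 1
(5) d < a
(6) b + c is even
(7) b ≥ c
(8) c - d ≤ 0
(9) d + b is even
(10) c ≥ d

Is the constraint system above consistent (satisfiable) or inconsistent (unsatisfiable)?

Constraints 2, 3, 5, and 8 give b ≤ c, c ≤ d, d < a, a < b. Chaining: b ≤ c ≤ d < a < b, which forces b < b — impossible.

Unsatisfiable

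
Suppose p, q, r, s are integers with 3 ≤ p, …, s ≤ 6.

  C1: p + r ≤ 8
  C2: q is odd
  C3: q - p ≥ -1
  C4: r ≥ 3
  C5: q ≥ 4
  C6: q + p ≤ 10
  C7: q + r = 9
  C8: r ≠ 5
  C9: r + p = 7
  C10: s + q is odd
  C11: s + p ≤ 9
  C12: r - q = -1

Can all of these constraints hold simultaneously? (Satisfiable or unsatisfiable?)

Satisfiable

Setting (p, q, r, s) = (3, 5, 4, 6) satisfies everything: constraint 1: p + r = 7; constraint 3: q - p = 2; constraint 6: q + p = 8, and the others follow.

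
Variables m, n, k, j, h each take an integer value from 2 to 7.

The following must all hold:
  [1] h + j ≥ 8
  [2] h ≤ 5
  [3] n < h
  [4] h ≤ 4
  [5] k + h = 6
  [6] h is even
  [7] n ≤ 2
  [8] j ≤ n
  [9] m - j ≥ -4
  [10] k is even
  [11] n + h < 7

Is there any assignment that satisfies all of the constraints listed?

Unsatisfiable

From constraint 4: h ≤ 4. From constraints 7 and 8: j ≤ n ≤ 2. Hence h + j ≤ 6. But constraint 1 requires h + j ≥ 8, and 8 > 6. Contradiction.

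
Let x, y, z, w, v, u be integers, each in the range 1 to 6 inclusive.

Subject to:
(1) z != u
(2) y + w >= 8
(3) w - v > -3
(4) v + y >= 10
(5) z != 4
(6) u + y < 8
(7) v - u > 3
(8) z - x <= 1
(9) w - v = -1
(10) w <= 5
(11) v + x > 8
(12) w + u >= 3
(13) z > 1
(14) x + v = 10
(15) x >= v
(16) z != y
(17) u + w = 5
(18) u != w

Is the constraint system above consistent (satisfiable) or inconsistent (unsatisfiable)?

Satisfiable

Try x = 5, y = 6, z = 5, w = 4, v = 5, u = 1.
Check constraint 2: y + w = 10; constraint 3: w - v = -1. The remaining constraints are straightforward to verify.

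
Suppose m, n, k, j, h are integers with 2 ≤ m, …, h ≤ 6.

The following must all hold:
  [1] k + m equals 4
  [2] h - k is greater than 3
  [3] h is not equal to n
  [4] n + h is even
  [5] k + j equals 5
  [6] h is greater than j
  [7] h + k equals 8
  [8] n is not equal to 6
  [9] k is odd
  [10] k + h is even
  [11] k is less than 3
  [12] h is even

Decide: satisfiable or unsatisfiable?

Constraint 9 makes k odd and constraint 12 makes h even, so k + h must be odd. Constraint 10 says k + h is even — contradiction.

Unsatisfiable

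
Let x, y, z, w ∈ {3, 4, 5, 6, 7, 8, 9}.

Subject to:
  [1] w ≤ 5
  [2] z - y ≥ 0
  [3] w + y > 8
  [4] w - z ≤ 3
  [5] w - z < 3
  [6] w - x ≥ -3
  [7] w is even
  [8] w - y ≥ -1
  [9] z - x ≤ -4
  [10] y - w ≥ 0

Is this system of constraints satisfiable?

Constraints 2, 6, 9, and 10 give x − z ≥ 4, z − y ≥ 0, y − w ≥ 0, w − x ≥ -3.
Adding all 4 inequalities: the left sides telescope to 0, and the right sides sum to 4 + 0 + 0 + (-3) = 1. So 0 ≥ 1, which is false.

Unsatisfiable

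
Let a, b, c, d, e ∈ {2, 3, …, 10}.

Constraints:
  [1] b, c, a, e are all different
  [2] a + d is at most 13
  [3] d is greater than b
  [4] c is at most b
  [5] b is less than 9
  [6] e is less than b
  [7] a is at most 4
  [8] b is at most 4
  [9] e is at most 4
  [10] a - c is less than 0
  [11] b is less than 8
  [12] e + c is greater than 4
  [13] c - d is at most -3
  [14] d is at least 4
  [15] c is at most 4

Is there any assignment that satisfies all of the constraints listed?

Unsatisfiable

Constraints 7, 8, 9, and 15 confine each of b, c, a, e to the 3 values {2, …, 4} (the domain already gives each ≥ 2).
Constraint 1 requires all 4 of them to be distinct, but only 3 values are available — impossible by the pigeonhole principle.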